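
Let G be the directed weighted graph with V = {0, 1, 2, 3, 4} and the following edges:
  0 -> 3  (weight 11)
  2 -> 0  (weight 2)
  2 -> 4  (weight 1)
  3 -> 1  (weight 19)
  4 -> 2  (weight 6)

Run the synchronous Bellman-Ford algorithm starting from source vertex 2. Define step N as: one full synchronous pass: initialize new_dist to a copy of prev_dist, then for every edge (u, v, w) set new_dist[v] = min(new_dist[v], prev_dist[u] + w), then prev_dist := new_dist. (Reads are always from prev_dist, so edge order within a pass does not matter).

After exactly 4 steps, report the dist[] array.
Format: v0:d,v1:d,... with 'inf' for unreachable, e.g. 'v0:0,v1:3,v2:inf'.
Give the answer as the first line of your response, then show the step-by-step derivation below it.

v0:2,v1:32,v2:0,v3:13,v4:1

step 1: dist = v0:2,v1:inf,v2:0,v3:inf,v4:1
step 2: dist = v0:2,v1:inf,v2:0,v3:13,v4:1
step 3: dist = v0:2,v1:32,v2:0,v3:13,v4:1
step 4: dist = v0:2,v1:32,v2:0,v3:13,v4:1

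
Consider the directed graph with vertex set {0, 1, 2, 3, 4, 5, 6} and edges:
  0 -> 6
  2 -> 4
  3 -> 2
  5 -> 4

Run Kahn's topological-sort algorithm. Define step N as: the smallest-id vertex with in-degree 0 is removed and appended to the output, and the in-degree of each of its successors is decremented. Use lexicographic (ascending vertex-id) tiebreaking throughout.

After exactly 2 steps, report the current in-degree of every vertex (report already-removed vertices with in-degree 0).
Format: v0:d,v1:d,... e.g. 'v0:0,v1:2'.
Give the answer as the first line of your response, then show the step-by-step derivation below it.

v0:0,v1:0,v2:1,v3:0,v4:2,v5:0,v6:0

step 1: output 0; order=[0]; indeg=(0,0,1,0,2,0,0)
step 2: output 1; order=[0,1]; indeg=(0,0,1,0,2,0,0)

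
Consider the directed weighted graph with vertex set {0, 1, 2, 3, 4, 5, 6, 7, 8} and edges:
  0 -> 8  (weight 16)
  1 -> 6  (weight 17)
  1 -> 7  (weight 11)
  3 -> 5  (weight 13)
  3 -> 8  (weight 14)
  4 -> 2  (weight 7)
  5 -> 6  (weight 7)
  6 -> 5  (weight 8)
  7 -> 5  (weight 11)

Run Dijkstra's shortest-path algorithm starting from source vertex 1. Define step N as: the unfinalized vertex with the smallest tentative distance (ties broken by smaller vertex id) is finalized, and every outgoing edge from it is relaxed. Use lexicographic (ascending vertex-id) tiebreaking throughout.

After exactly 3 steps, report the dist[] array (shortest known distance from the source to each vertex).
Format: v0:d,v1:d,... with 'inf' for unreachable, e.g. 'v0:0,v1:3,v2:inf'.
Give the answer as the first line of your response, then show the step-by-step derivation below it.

v0:inf,v1:0,v2:inf,v3:inf,v4:inf,v5:22,v6:17,v7:11,v8:inf

step 1: dist = v0:inf,v1:0,v2:inf,v3:inf,v4:inf,v5:inf,v6:17,v7:11,v8:inf
step 2: dist = v0:inf,v1:0,v2:inf,v3:inf,v4:inf,v5:22,v6:17,v7:11,v8:inf
step 3: dist = v0:inf,v1:0,v2:inf,v3:inf,v4:inf,v5:22,v6:17,v7:11,v8:inf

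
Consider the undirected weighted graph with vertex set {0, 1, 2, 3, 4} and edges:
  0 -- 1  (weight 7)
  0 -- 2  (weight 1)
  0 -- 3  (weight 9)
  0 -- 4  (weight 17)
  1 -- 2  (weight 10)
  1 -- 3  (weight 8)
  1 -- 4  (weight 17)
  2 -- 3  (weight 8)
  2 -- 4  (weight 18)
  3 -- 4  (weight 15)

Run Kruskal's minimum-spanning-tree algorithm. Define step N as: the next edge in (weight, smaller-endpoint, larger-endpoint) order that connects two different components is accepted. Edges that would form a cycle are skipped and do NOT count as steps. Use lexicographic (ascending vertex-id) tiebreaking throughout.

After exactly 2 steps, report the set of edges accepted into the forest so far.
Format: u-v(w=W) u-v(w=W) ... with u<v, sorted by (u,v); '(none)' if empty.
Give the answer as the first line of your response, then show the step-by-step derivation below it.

0-1(w=7) 0-2(w=1)

step 1: add edge 0-2 (w=1); MST = {0-2(w=1)}
step 2: add edge 0-1 (w=7); MST = {0-1(w=7) 0-2(w=1)}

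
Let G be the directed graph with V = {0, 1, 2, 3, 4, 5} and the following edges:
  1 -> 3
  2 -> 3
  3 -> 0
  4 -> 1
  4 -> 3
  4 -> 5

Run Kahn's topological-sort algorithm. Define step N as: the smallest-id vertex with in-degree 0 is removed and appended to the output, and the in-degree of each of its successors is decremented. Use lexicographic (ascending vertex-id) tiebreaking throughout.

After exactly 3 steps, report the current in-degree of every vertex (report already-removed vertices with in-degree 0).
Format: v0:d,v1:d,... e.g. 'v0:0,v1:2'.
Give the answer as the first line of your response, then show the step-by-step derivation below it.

v0:1,v1:0,v2:0,v3:0,v4:0,v5:0

step 1: output 2; order=[2]; indeg=(1,1,0,2,0,1)
step 2: output 4; order=[2,4]; indeg=(1,0,0,1,0,0)
step 3: output 1; order=[2,4,1]; indeg=(1,0,0,0,0,0)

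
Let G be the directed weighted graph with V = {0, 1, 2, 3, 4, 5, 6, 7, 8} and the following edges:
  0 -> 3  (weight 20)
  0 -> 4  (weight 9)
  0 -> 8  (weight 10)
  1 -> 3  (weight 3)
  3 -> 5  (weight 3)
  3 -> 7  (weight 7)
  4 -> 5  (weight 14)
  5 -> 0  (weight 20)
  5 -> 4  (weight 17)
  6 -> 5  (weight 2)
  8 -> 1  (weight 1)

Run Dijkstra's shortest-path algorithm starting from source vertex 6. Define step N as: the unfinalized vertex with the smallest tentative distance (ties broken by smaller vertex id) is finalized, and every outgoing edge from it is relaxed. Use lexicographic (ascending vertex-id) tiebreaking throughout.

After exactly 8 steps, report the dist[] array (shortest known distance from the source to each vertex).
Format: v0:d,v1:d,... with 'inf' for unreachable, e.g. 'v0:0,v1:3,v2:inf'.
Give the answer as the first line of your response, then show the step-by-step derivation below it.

v0:22,v1:33,v2:inf,v3:36,v4:19,v5:2,v6:0,v7:43,v8:32

step 1: dist = v0:inf,v1:inf,v2:inf,v3:inf,v4:inf,v5:2,v6:0,v7:inf,v8:inf
step 2: dist = v0:22,v1:inf,v2:inf,v3:inf,v4:19,v5:2,v6:0,v7:inf,v8:inf
step 3: dist = v0:22,v1:inf,v2:inf,v3:inf,v4:19,v5:2,v6:0,v7:inf,v8:inf
step 4: dist = v0:22,v1:inf,v2:inf,v3:42,v4:19,v5:2,v6:0,v7:inf,v8:32
step 5: dist = v0:22,v1:33,v2:inf,v3:42,v4:19,v5:2,v6:0,v7:inf,v8:32
step 6: dist = v0:22,v1:33,v2:inf,v3:36,v4:19,v5:2,v6:0,v7:inf,v8:32
step 7: dist = v0:22,v1:33,v2:inf,v3:36,v4:19,v5:2,v6:0,v7:43,v8:32
step 8: dist = v0:22,v1:33,v2:inf,v3:36,v4:19,v5:2,v6:0,v7:43,v8:32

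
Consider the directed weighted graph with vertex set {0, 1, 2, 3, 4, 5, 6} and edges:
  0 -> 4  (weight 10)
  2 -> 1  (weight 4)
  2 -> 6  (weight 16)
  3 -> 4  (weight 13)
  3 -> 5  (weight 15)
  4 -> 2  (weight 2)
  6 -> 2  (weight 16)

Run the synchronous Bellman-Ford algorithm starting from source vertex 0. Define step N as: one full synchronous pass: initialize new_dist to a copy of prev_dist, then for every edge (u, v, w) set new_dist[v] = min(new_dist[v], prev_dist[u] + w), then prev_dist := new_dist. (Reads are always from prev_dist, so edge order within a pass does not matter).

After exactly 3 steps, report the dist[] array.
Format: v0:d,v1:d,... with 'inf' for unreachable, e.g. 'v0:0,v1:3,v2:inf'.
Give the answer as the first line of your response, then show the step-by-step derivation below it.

v0:0,v1:16,v2:12,v3:inf,v4:10,v5:inf,v6:28

step 1: dist = v0:0,v1:inf,v2:inf,v3:inf,v4:10,v5:inf,v6:inf
step 2: dist = v0:0,v1:inf,v2:12,v3:inf,v4:10,v5:inf,v6:inf
step 3: dist = v0:0,v1:16,v2:12,v3:inf,v4:10,v5:inf,v6:28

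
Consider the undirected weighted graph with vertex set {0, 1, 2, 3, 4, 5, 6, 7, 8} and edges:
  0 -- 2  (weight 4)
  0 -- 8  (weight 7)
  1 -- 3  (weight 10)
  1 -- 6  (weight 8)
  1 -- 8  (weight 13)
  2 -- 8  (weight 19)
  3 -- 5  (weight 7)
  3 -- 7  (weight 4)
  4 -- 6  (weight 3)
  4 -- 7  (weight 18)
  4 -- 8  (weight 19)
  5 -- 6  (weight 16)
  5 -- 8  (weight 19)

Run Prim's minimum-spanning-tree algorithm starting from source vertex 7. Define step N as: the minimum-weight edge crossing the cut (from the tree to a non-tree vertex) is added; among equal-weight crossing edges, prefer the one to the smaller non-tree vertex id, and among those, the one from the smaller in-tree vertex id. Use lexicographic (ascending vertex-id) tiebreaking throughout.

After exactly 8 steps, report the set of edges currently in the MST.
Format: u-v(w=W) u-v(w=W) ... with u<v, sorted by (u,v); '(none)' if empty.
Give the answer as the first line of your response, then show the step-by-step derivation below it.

0-2(w=4) 0-8(w=7) 1-3(w=10) 1-6(w=8) 1-8(w=13) 3-5(w=7) 3-7(w=4) 4-6(w=3)

step 1: add edge 3-7 (w=4); MST = {3-7(w=4)}
step 2: add edge 3-5 (w=7); MST = {3-5(w=7) 3-7(w=4)}
step 3: add edge 1-3 (w=10); MST = {1-3(w=10) 3-5(w=7) 3-7(w=4)}
step 4: add edge 1-6 (w=8); MST = {1-3(w=10) 1-6(w=8) 3-5(w=7) 3-7(w=4)}
step 5: add edge 4-6 (w=3); MST = {1-3(w=10) 1-6(w=8) 3-5(w=7) 3-7(w=4) 4-6(w=3)}
step 6: add edge 1-8 (w=13); MST = {1-3(w=10) 1-6(w=8) 1-8(w=13) 3-5(w=7) 3-7(w=4) 4-6(w=3)}
step 7: add edge 0-8 (w=7); MST = {0-8(w=7) 1-3(w=10) 1-6(w=8) 1-8(w=13) 3-5(w=7) 3-7(w=4) 4-6(w=3)}
step 8: add edge 0-2 (w=4); MST = {0-2(w=4) 0-8(w=7) 1-3(w=10) 1-6(w=8) 1-8(w=13) 3-5(w=7) 3-7(w=4) 4-6(w=3)}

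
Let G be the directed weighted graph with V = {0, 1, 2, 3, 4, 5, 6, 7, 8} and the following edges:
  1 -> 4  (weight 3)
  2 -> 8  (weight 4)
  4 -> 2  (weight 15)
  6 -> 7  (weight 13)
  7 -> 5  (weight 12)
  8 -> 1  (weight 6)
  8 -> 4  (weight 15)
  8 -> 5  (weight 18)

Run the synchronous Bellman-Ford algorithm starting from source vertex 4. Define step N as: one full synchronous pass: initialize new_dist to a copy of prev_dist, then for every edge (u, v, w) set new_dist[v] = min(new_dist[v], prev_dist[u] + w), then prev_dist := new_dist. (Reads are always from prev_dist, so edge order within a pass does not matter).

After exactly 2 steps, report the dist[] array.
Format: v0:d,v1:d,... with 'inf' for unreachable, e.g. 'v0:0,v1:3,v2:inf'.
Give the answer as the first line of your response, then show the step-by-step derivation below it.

v0:inf,v1:inf,v2:15,v3:inf,v4:0,v5:inf,v6:inf,v7:inf,v8:19

step 1: dist = v0:inf,v1:inf,v2:15,v3:inf,v4:0,v5:inf,v6:inf,v7:inf,v8:inf
step 2: dist = v0:inf,v1:inf,v2:15,v3:inf,v4:0,v5:inf,v6:inf,v7:inf,v8:19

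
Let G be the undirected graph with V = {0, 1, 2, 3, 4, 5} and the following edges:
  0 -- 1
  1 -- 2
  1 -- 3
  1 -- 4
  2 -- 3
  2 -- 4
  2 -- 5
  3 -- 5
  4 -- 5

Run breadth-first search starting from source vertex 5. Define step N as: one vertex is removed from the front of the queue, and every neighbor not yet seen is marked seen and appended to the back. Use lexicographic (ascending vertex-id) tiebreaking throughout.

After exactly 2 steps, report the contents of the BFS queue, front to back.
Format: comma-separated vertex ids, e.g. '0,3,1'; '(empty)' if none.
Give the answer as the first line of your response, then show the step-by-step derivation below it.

3,4,1

step 1: dequeue 5; queue=[2,3,4]; order=5
step 2: dequeue 2; queue=[3,4,1]; order=5,2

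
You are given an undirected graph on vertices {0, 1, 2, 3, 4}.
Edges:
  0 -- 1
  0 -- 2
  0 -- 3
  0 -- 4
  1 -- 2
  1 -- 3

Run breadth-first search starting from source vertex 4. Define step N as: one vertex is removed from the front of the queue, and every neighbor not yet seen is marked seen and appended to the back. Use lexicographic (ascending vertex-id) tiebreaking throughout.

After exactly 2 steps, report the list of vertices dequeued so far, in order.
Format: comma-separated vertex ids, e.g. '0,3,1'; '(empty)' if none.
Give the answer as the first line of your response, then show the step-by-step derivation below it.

4,0

step 1: dequeue 4; queue=[0]; order=4
step 2: dequeue 0; queue=[1,2,3]; order=4,0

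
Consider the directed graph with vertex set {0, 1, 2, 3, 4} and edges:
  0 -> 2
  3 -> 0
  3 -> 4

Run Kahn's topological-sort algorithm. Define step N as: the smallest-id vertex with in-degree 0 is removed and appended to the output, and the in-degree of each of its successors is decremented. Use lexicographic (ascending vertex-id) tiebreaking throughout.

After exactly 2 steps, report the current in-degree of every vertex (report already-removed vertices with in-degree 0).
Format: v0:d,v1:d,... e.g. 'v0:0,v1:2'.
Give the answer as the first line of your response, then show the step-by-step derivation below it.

v0:0,v1:0,v2:1,v3:0,v4:0

step 1: output 1; order=[1]; indeg=(1,0,1,0,1)
step 2: output 3; order=[1,3]; indeg=(0,0,1,0,0)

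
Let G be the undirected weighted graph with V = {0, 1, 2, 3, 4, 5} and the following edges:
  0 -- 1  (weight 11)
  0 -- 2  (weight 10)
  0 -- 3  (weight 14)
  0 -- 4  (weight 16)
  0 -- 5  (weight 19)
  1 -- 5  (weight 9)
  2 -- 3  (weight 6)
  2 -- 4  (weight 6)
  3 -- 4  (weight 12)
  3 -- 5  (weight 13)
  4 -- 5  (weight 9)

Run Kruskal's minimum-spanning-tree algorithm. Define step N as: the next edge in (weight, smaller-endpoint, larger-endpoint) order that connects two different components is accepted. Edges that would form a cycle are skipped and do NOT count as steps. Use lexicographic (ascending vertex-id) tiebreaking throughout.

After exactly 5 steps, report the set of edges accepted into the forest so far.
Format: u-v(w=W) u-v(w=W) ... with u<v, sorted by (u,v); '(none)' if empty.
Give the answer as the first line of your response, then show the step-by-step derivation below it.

0-2(w=10) 1-5(w=9) 2-3(w=6) 2-4(w=6) 4-5(w=9)

step 1: add edge 2-3 (w=6); MST = {2-3(w=6)}
step 2: add edge 2-4 (w=6); MST = {2-3(w=6) 2-4(w=6)}
step 3: add edge 1-5 (w=9); MST = {1-5(w=9) 2-3(w=6) 2-4(w=6)}
step 4: add edge 4-5 (w=9); MST = {1-5(w=9) 2-3(w=6) 2-4(w=6) 4-5(w=9)}
step 5: add edge 0-2 (w=10); MST = {0-2(w=10) 1-5(w=9) 2-3(w=6) 2-4(w=6) 4-5(w=9)}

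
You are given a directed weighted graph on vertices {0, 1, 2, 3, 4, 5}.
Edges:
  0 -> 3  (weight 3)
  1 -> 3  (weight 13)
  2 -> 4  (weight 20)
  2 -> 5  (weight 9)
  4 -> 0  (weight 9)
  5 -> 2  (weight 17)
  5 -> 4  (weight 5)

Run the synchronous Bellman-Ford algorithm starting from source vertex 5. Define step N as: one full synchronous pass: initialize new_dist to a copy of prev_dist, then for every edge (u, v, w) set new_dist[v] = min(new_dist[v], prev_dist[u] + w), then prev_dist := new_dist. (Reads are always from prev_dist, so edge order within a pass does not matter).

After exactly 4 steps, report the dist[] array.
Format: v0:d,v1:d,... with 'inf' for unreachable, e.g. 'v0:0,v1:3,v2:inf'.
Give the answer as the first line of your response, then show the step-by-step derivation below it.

v0:14,v1:inf,v2:17,v3:17,v4:5,v5:0

step 1: dist = v0:inf,v1:inf,v2:17,v3:inf,v4:5,v5:0
step 2: dist = v0:14,v1:inf,v2:17,v3:inf,v4:5,v5:0
step 3: dist = v0:14,v1:inf,v2:17,v3:17,v4:5,v5:0
step 4: dist = v0:14,v1:inf,v2:17,v3:17,v4:5,v5:0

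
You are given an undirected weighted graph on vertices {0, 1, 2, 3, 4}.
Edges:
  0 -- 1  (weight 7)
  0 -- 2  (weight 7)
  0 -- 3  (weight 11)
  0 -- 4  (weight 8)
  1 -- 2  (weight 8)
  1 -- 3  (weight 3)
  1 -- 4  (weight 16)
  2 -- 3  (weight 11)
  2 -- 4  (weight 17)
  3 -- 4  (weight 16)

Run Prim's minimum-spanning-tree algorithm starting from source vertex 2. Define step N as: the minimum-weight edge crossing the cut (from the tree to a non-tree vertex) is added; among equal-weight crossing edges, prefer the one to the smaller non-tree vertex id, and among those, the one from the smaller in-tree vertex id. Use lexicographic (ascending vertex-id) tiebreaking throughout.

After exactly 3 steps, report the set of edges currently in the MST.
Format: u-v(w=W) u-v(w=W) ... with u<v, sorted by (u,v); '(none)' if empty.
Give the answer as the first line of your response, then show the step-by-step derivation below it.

0-1(w=7) 0-2(w=7) 1-3(w=3)

step 1: add edge 0-2 (w=7); MST = {0-2(w=7)}
step 2: add edge 0-1 (w=7); MST = {0-1(w=7) 0-2(w=7)}
step 3: add edge 1-3 (w=3); MST = {0-1(w=7) 0-2(w=7) 1-3(w=3)}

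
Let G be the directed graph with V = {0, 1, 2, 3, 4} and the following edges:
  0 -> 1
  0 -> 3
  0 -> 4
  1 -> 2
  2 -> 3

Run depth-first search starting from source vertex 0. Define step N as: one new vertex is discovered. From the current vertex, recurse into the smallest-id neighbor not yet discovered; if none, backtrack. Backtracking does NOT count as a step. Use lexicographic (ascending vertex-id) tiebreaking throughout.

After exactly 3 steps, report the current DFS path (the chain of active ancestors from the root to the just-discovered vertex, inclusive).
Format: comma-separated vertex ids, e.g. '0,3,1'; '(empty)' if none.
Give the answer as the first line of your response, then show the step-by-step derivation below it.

0,1,2

step 1: discover 0; path=0; order=0
step 2: discover 1; path=0>1; order=0,1
step 3: discover 2; path=0>1>2; order=0,1,2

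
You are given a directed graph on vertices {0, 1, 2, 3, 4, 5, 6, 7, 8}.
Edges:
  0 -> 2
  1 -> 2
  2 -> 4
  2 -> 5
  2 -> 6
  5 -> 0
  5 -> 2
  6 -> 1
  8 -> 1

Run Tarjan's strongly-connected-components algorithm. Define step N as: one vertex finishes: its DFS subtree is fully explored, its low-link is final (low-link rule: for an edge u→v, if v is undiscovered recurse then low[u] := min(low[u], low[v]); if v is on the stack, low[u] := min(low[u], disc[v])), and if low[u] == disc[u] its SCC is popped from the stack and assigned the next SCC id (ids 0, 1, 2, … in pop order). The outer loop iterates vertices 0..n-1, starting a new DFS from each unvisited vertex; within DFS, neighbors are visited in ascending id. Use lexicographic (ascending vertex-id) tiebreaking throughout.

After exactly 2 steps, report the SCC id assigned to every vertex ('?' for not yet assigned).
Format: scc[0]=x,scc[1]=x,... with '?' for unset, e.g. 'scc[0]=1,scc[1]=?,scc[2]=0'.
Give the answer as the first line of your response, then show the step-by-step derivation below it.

scc[0]=?,scc[1]=?,scc[2]=?,scc[3]=?,scc[4]=0,scc[5]=?,scc[6]=?,scc[7]=?,scc[8]=?

step 1: low=(low[0]=0,low[1]=?,low[2]=1,low[3]=?,low[4]=2,low[5]=?,low[6]=?,low[7]=?,low[8]=?); scc=(scc[0]=?,scc[1]=?,scc[2]=?,scc[3]=?,scc[4]=0,scc[5]=?,scc[6]=?,scc[7]=?,scc[8]=?)
step 2: low=(low[0]=0,low[1]=?,low[2]=1,low[3]=?,low[4]=2,low[5]=0,low[6]=?,low[7]=?,low[8]=?); scc=(scc[0]=?,scc[1]=?,scc[2]=?,scc[3]=?,scc[4]=0,scc[5]=?,scc[6]=?,scc[7]=?,scc[8]=?)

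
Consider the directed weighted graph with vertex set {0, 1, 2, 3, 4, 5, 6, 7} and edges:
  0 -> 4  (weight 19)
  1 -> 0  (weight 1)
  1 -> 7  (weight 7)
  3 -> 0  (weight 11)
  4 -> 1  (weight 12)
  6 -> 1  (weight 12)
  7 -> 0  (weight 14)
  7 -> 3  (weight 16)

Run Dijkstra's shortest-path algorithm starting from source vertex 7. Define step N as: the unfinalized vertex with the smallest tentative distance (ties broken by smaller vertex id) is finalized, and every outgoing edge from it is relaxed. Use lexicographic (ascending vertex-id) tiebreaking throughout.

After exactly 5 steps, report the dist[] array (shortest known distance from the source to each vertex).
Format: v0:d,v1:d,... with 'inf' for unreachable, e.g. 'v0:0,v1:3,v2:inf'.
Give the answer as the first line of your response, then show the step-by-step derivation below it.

v0:14,v1:45,v2:inf,v3:16,v4:33,v5:inf,v6:inf,v7:0

step 1: dist = v0:14,v1:inf,v2:inf,v3:16,v4:inf,v5:inf,v6:inf,v7:0
step 2: dist = v0:14,v1:inf,v2:inf,v3:16,v4:33,v5:inf,v6:inf,v7:0
step 3: dist = v0:14,v1:inf,v2:inf,v3:16,v4:33,v5:inf,v6:inf,v7:0
step 4: dist = v0:14,v1:45,v2:inf,v3:16,v4:33,v5:inf,v6:inf,v7:0
step 5: dist = v0:14,v1:45,v2:inf,v3:16,v4:33,v5:inf,v6:inf,v7:0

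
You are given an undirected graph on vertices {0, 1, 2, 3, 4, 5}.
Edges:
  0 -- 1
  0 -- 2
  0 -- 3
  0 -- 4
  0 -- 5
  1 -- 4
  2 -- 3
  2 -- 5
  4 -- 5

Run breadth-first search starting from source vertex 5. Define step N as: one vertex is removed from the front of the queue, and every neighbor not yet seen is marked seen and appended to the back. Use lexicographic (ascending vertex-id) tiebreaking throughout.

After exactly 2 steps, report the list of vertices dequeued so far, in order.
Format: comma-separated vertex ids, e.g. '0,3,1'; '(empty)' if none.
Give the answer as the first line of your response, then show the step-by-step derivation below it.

5,0

step 1: dequeue 5; queue=[0,2,4]; order=5
step 2: dequeue 0; queue=[2,4,1,3]; order=5,0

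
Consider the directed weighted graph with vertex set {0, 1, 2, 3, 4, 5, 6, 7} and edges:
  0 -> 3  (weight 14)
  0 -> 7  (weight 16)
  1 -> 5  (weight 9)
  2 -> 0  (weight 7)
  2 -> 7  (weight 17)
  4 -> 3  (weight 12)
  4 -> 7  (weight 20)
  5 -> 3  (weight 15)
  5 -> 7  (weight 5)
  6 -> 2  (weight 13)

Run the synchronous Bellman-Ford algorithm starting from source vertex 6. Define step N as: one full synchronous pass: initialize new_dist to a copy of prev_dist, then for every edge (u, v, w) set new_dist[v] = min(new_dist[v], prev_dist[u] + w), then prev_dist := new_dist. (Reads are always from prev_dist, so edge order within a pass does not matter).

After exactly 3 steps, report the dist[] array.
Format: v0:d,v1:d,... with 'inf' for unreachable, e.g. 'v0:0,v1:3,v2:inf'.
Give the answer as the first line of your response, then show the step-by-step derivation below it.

v0:20,v1:inf,v2:13,v3:34,v4:inf,v5:inf,v6:0,v7:30

step 1: dist = v0:inf,v1:inf,v2:13,v3:inf,v4:inf,v5:inf,v6:0,v7:inf
step 2: dist = v0:20,v1:inf,v2:13,v3:inf,v4:inf,v5:inf,v6:0,v7:30
step 3: dist = v0:20,v1:inf,v2:13,v3:34,v4:inf,v5:inf,v6:0,v7:30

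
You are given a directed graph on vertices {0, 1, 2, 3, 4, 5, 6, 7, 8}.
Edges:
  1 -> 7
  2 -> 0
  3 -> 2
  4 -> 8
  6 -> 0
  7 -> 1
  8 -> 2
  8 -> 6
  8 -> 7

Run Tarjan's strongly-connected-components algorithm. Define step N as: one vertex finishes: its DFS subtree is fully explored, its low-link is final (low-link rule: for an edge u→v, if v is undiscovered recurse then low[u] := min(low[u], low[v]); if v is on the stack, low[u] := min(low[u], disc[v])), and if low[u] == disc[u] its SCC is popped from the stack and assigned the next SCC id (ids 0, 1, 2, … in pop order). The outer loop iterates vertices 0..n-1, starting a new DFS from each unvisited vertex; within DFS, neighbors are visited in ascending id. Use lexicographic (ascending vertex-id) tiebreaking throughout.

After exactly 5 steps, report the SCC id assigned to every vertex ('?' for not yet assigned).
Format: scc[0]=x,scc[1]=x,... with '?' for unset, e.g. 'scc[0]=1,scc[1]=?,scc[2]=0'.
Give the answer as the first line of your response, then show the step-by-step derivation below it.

scc[0]=0,scc[1]=1,scc[2]=2,scc[3]=3,scc[4]=?,scc[5]=?,scc[6]=?,scc[7]=1,scc[8]=?

step 1: low=(low[0]=0,low[1]=?,low[2]=?,low[3]=?,low[4]=?,low[5]=?,low[6]=?,low[7]=?,low[8]=?); scc=(scc[0]=0,scc[1]=?,scc[2]=?,scc[3]=?,scc[4]=?,scc[5]=?,scc[6]=?,scc[7]=?,scc[8]=?)
step 2: low=(low[0]=0,low[1]=1,low[2]=?,low[3]=?,low[4]=?,low[5]=?,low[6]=?,low[7]=1,low[8]=?); scc=(scc[0]=0,scc[1]=?,scc[2]=?,scc[3]=?,scc[4]=?,scc[5]=?,scc[6]=?,scc[7]=?,scc[8]=?)
step 3: low=(low[0]=0,low[1]=1,low[2]=?,low[3]=?,low[4]=?,low[5]=?,low[6]=?,low[7]=1,low[8]=?); scc=(scc[0]=0,scc[1]=1,scc[2]=?,scc[3]=?,scc[4]=?,scc[5]=?,scc[6]=?,scc[7]=1,scc[8]=?)
step 4: low=(low[0]=0,low[1]=1,low[2]=3,low[3]=?,low[4]=?,low[5]=?,low[6]=?,low[7]=1,low[8]=?); scc=(scc[0]=0,scc[1]=1,scc[2]=2,scc[3]=?,scc[4]=?,scc[5]=?,scc[6]=?,scc[7]=1,scc[8]=?)
step 5: low=(low[0]=0,low[1]=1,low[2]=3,low[3]=4,low[4]=?,low[5]=?,low[6]=?,low[7]=1,low[8]=?); scc=(scc[0]=0,scc[1]=1,scc[2]=2,scc[3]=3,scc[4]=?,scc[5]=?,scc[6]=?,scc[7]=1,scc[8]=?)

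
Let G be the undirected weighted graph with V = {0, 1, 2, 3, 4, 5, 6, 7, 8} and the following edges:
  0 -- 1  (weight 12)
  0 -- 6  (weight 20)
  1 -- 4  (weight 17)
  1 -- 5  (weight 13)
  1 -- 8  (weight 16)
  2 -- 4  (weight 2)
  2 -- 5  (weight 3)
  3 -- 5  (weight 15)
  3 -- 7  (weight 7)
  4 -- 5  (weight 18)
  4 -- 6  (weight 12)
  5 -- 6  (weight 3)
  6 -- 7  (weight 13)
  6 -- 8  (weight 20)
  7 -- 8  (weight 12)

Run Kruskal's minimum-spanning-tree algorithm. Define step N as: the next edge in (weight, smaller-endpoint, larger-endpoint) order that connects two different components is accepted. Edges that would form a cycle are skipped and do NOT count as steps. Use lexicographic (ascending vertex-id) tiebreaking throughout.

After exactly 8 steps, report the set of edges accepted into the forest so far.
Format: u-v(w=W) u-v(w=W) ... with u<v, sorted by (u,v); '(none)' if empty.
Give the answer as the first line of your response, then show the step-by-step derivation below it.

0-1(w=12) 1-5(w=13) 2-4(w=2) 2-5(w=3) 3-7(w=7) 5-6(w=3) 6-7(w=13) 7-8(w=12)

step 1: add edge 2-4 (w=2); MST = {2-4(w=2)}
step 2: add edge 2-5 (w=3); MST = {2-4(w=2) 2-5(w=3)}
step 3: add edge 5-6 (w=3); MST = {2-4(w=2) 2-5(w=3) 5-6(w=3)}
step 4: add edge 3-7 (w=7); MST = {2-4(w=2) 2-5(w=3) 3-7(w=7) 5-6(w=3)}
step 5: add edge 0-1 (w=12); MST = {0-1(w=12) 2-4(w=2) 2-5(w=3) 3-7(w=7) 5-6(w=3)}
step 6: add edge 7-8 (w=12); MST = {0-1(w=12) 2-4(w=2) 2-5(w=3) 3-7(w=7) 5-6(w=3) 7-8(w=12)}
step 7: add edge 1-5 (w=13); MST = {0-1(w=12) 1-5(w=13) 2-4(w=2) 2-5(w=3) 3-7(w=7) 5-6(w=3) 7-8(w=12)}
step 8: add edge 6-7 (w=13); MST = {0-1(w=12) 1-5(w=13) 2-4(w=2) 2-5(w=3) 3-7(w=7) 5-6(w=3) 6-7(w=13) 7-8(w=12)}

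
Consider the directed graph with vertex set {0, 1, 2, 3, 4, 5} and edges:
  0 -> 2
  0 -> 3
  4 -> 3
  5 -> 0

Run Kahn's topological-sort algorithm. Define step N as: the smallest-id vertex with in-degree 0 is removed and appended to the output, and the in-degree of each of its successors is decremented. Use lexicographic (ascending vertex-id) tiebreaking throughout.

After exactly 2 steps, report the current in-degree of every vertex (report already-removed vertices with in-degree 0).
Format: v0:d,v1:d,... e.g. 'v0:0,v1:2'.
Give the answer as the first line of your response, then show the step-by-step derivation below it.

v0:1,v1:0,v2:1,v3:1,v4:0,v5:0

step 1: output 1; order=[1]; indeg=(1,0,1,2,0,0)
step 2: output 4; order=[1,4]; indeg=(1,0,1,1,0,0)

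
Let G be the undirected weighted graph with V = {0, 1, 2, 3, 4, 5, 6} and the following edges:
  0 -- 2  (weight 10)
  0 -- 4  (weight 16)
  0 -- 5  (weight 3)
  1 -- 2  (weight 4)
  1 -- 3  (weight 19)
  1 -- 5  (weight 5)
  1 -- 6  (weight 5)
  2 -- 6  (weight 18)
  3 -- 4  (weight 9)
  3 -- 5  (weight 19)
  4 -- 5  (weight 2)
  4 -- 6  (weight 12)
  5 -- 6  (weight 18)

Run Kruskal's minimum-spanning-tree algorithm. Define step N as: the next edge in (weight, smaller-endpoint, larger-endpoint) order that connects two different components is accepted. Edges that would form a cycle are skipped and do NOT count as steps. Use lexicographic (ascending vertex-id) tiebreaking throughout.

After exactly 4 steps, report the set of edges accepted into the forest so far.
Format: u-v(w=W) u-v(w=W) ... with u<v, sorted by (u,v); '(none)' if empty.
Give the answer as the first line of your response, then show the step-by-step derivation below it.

0-5(w=3) 1-2(w=4) 1-5(w=5) 4-5(w=2)

step 1: add edge 4-5 (w=2); MST = {4-5(w=2)}
step 2: add edge 0-5 (w=3); MST = {0-5(w=3) 4-5(w=2)}
step 3: add edge 1-2 (w=4); MST = {0-5(w=3) 1-2(w=4) 4-5(w=2)}
step 4: add edge 1-5 (w=5); MST = {0-5(w=3) 1-2(w=4) 1-5(w=5) 4-5(w=2)}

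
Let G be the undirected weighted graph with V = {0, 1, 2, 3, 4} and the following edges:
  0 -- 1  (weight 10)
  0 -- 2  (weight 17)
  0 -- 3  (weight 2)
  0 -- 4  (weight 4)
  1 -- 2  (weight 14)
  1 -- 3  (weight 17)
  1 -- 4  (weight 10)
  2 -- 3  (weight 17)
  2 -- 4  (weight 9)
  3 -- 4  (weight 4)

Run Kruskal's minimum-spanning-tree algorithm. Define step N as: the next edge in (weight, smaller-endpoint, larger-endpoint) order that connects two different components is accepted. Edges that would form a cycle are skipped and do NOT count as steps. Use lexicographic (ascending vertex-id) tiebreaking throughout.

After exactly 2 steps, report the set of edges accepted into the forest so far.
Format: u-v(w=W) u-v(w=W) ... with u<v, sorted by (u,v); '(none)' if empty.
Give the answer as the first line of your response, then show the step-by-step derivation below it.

0-3(w=2) 0-4(w=4)

step 1: add edge 0-3 (w=2); MST = {0-3(w=2)}
step 2: add edge 0-4 (w=4); MST = {0-3(w=2) 0-4(w=4)}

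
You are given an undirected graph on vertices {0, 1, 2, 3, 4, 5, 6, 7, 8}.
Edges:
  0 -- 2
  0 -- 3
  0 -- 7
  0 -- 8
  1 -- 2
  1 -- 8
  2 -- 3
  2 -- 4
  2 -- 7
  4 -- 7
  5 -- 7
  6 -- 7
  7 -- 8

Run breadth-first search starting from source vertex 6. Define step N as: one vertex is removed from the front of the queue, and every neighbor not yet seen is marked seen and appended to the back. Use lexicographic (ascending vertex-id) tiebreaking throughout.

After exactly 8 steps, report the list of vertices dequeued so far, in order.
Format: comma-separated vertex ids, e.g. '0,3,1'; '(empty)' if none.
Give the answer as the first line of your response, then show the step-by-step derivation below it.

6,7,0,2,4,5,8,3

step 1: dequeue 6; queue=[7]; order=6
step 2: dequeue 7; queue=[0,2,4,5,8]; order=6,7
step 3: dequeue 0; queue=[2,4,5,8,3]; order=6,7,0
step 4: dequeue 2; queue=[4,5,8,3,1]; order=6,7,0,2
step 5: dequeue 4; queue=[5,8,3,1]; order=6,7,0,2,4
step 6: dequeue 5; queue=[8,3,1]; order=6,7,0,2,4,5
step 7: dequeue 8; queue=[3,1]; order=6,7,0,2,4,5,8
step 8: dequeue 3; queue=[1]; order=6,7,0,2,4,5,8,3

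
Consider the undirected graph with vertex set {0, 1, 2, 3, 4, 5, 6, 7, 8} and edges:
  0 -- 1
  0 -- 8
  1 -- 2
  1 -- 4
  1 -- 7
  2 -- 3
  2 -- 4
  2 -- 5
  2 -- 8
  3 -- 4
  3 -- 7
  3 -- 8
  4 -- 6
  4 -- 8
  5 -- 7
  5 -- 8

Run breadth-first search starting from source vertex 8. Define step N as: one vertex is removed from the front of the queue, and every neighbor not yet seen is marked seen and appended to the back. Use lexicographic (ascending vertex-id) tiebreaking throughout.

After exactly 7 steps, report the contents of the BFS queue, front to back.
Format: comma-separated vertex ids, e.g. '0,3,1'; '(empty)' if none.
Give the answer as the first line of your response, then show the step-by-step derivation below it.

7,6

step 1: dequeue 8; queue=[0,2,3,4,5]; order=8
step 2: dequeue 0; queue=[2,3,4,5,1]; order=8,0
step 3: dequeue 2; queue=[3,4,5,1]; order=8,0,2
step 4: dequeue 3; queue=[4,5,1,7]; order=8,0,2,3
step 5: dequeue 4; queue=[5,1,7,6]; order=8,0,2,3,4
step 6: dequeue 5; queue=[1,7,6]; order=8,0,2,3,4,5
step 7: dequeue 1; queue=[7,6]; order=8,0,2,3,4,5,1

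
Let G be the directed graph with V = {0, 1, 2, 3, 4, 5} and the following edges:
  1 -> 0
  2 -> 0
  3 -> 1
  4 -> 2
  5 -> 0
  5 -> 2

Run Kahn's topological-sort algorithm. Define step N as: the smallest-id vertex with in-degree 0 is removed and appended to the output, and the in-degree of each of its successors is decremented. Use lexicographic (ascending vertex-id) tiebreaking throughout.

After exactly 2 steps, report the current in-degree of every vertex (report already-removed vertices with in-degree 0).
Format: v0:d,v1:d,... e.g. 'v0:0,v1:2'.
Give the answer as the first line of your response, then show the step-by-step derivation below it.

v0:2,v1:0,v2:2,v3:0,v4:0,v5:0

step 1: output 3; order=[3]; indeg=(3,0,2,0,0,0)
step 2: output 1; order=[3,1]; indeg=(2,0,2,0,0,0)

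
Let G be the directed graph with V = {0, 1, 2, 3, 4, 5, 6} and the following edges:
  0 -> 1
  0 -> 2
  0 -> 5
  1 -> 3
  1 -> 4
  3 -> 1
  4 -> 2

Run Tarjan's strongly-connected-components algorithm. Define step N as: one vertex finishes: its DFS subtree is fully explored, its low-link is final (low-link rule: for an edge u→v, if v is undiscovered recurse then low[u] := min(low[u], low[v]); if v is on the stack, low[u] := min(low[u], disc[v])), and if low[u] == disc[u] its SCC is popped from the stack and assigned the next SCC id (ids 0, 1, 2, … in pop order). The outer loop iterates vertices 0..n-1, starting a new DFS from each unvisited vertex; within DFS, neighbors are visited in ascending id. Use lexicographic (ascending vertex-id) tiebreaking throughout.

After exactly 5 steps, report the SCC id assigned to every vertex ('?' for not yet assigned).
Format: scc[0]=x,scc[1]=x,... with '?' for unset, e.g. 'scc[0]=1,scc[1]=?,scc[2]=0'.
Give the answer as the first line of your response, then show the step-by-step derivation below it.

scc[0]=?,scc[1]=2,scc[2]=0,scc[3]=2,scc[4]=1,scc[5]=3,scc[6]=?

step 1: low=(low[0]=0,low[1]=1,low[2]=?,low[3]=1,low[4]=?,low[5]=?,low[6]=?); scc=(scc[0]=?,scc[1]=?,scc[2]=?,scc[3]=?,scc[4]=?,scc[5]=?,scc[6]=?)
step 2: low=(low[0]=0,low[1]=1,low[2]=4,low[3]=1,low[4]=3,low[5]=?,low[6]=?); scc=(scc[0]=?,scc[1]=?,scc[2]=0,scc[3]=?,scc[4]=?,scc[5]=?,scc[6]=?)
step 3: low=(low[0]=0,low[1]=1,low[2]=4,low[3]=1,low[4]=3,low[5]=?,low[6]=?); scc=(scc[0]=?,scc[1]=?,scc[2]=0,scc[3]=?,scc[4]=1,scc[5]=?,scc[6]=?)
step 4: low=(low[0]=0,low[1]=1,low[2]=4,low[3]=1,low[4]=3,low[5]=?,low[6]=?); scc=(scc[0]=?,scc[1]=2,scc[2]=0,scc[3]=2,scc[4]=1,scc[5]=?,scc[6]=?)
step 5: low=(low[0]=0,low[1]=1,low[2]=4,low[3]=1,low[4]=3,low[5]=5,low[6]=?); scc=(scc[0]=?,scc[1]=2,scc[2]=0,scc[3]=2,scc[4]=1,scc[5]=3,scc[6]=?)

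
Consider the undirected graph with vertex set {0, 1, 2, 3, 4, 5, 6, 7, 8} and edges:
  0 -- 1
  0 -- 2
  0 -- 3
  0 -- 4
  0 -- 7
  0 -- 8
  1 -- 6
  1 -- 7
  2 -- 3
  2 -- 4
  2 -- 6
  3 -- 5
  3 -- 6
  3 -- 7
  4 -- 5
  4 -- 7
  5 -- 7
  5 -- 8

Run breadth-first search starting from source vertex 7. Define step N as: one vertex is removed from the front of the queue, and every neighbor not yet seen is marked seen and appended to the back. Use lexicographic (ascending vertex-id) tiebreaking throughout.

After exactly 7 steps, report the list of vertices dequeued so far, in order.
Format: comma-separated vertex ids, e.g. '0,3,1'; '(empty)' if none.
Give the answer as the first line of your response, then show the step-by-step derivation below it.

7,0,1,3,4,5,2

step 1: dequeue 7; queue=[0,1,3,4,5]; order=7
step 2: dequeue 0; queue=[1,3,4,5,2,8]; order=7,0
step 3: dequeue 1; queue=[3,4,5,2,8,6]; order=7,0,1
step 4: dequeue 3; queue=[4,5,2,8,6]; order=7,0,1,3
step 5: dequeue 4; queue=[5,2,8,6]; order=7,0,1,3,4
step 6: dequeue 5; queue=[2,8,6]; order=7,0,1,3,4,5
step 7: dequeue 2; queue=[8,6]; order=7,0,1,3,4,5,2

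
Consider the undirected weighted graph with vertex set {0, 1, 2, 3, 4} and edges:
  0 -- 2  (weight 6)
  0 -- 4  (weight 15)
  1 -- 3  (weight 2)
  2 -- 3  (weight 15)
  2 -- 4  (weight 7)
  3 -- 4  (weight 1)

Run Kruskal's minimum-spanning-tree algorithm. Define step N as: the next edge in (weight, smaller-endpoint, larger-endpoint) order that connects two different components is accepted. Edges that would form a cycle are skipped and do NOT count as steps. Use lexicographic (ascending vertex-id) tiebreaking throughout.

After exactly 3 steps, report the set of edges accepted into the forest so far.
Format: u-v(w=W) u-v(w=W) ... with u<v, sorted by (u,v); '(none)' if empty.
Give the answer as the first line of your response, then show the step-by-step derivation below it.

0-2(w=6) 1-3(w=2) 3-4(w=1)

step 1: add edge 3-4 (w=1); MST = {3-4(w=1)}
step 2: add edge 1-3 (w=2); MST = {1-3(w=2) 3-4(w=1)}
step 3: add edge 0-2 (w=6); MST = {0-2(w=6) 1-3(w=2) 3-4(w=1)}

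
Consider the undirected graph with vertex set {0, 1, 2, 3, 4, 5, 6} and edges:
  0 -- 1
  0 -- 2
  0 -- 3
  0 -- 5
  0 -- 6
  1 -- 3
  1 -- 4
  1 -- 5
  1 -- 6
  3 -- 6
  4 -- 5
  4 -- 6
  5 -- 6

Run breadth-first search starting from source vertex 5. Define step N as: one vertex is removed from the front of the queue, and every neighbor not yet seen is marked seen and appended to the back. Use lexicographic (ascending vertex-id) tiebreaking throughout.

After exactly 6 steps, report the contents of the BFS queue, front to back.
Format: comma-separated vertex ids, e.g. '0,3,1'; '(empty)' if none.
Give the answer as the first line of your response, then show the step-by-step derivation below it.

3

step 1: dequeue 5; queue=[0,1,4,6]; order=5
step 2: dequeue 0; queue=[1,4,6,2,3]; order=5,0
step 3: dequeue 1; queue=[4,6,2,3]; order=5,0,1
step 4: dequeue 4; queue=[6,2,3]; order=5,0,1,4
step 5: dequeue 6; queue=[2,3]; order=5,0,1,4,6
step 6: dequeue 2; queue=[3]; order=5,0,1,4,6,2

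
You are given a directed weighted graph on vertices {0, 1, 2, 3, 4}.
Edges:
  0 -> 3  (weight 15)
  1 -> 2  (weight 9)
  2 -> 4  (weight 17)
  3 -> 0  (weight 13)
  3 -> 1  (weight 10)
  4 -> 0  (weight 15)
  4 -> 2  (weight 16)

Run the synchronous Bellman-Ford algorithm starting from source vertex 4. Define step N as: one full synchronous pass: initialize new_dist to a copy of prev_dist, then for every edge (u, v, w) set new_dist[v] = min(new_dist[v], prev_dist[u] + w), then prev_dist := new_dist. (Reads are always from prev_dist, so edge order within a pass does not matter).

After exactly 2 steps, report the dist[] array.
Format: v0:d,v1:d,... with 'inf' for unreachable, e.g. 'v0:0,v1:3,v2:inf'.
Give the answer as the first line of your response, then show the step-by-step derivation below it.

v0:15,v1:inf,v2:16,v3:30,v4:0

step 1: dist = v0:15,v1:inf,v2:16,v3:inf,v4:0
step 2: dist = v0:15,v1:inf,v2:16,v3:30,v4:0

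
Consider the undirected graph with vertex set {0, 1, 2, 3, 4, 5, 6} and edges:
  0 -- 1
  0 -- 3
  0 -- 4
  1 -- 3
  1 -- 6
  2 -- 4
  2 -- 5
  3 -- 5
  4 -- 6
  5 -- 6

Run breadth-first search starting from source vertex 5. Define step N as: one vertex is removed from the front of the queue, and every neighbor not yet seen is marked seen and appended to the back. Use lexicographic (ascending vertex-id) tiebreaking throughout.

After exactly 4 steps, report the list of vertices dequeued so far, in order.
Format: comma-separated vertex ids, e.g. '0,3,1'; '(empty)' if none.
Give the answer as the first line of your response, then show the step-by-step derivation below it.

5,2,3,6

step 1: dequeue 5; queue=[2,3,6]; order=5
step 2: dequeue 2; queue=[3,6,4]; order=5,2
step 3: dequeue 3; queue=[6,4,0,1]; order=5,2,3
step 4: dequeue 6; queue=[4,0,1]; order=5,2,3,6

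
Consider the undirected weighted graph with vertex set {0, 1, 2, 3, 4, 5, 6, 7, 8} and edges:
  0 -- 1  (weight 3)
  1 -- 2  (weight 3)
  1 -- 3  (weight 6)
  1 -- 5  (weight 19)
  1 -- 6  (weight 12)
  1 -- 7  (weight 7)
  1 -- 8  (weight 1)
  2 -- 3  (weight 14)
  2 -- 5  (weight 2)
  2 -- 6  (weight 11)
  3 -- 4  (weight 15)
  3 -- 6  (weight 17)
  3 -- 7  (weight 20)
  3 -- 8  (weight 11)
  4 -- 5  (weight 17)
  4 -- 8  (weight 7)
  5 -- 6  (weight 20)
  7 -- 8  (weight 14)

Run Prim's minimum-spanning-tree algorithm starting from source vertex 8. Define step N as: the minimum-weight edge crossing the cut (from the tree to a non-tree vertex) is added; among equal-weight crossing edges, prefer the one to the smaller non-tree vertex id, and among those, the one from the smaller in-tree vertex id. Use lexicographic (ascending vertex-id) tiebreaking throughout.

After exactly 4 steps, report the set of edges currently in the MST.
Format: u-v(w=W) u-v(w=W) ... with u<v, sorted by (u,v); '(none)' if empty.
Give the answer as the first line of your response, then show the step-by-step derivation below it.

0-1(w=3) 1-2(w=3) 1-8(w=1) 2-5(w=2)

step 1: add edge 1-8 (w=1); MST = {1-8(w=1)}
step 2: add edge 0-1 (w=3); MST = {0-1(w=3) 1-8(w=1)}
step 3: add edge 1-2 (w=3); MST = {0-1(w=3) 1-2(w=3) 1-8(w=1)}
step 4: add edge 2-5 (w=2); MST = {0-1(w=3) 1-2(w=3) 1-8(w=1) 2-5(w=2)}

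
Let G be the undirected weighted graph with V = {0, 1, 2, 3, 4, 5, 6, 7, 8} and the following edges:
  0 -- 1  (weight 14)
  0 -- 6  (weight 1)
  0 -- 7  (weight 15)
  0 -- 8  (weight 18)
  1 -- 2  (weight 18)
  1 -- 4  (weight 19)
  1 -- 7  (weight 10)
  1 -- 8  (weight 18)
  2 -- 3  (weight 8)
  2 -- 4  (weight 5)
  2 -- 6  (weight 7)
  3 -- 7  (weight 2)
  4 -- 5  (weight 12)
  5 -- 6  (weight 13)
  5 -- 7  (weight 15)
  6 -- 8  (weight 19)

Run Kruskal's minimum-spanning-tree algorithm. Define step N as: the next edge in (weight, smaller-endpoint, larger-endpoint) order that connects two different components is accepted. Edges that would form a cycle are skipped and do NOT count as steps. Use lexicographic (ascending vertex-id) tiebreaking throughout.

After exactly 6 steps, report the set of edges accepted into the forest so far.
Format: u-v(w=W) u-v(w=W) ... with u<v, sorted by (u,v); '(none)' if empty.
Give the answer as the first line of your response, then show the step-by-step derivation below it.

0-6(w=1) 1-7(w=10) 2-3(w=8) 2-4(w=5) 2-6(w=7) 3-7(w=2)

step 1: add edge 0-6 (w=1); MST = {0-6(w=1)}
step 2: add edge 3-7 (w=2); MST = {0-6(w=1) 3-7(w=2)}
step 3: add edge 2-4 (w=5); MST = {0-6(w=1) 2-4(w=5) 3-7(w=2)}
step 4: add edge 2-6 (w=7); MST = {0-6(w=1) 2-4(w=5) 2-6(w=7) 3-7(w=2)}
step 5: add edge 2-3 (w=8); MST = {0-6(w=1) 2-3(w=8) 2-4(w=5) 2-6(w=7) 3-7(w=2)}
step 6: add edge 1-7 (w=10); MST = {0-6(w=1) 1-7(w=10) 2-3(w=8) 2-4(w=5) 2-6(w=7) 3-7(w=2)}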